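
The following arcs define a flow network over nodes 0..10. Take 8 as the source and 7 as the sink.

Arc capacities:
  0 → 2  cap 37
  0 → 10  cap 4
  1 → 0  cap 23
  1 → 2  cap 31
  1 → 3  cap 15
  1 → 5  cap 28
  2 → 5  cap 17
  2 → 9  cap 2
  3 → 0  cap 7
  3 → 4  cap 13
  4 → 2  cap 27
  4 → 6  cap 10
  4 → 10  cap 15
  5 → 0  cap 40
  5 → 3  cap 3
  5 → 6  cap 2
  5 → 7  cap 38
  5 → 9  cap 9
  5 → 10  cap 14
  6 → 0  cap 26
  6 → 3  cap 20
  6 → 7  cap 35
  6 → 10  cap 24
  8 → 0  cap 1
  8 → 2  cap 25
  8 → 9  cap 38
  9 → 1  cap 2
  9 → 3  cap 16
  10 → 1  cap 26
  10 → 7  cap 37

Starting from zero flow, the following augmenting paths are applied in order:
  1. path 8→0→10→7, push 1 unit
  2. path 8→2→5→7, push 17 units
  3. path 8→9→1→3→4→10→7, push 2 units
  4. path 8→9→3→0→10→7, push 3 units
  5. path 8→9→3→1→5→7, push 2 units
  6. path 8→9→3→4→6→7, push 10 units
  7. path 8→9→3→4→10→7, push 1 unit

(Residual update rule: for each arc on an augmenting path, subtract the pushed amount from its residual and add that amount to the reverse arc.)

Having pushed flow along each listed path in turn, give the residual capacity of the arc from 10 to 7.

Residual capacity of (10,7): 30

after path 1 (8→0→10→7, push 1): res(10,7)=36
after path 2 (8→2→5→7, push 17): res(10,7)=36
after path 3 (8→9→1→3→4→10→7, push 2): res(10,7)=34
after path 4 (8→9→3→0→10→7, push 3): res(10,7)=31
after path 5 (8→9→3→1→5→7, push 2): res(10,7)=31
after path 6 (8→9→3→4→6→7, push 10): res(10,7)=31
after path 7 (8→9→3→4→10→7, push 1): res(10,7)=30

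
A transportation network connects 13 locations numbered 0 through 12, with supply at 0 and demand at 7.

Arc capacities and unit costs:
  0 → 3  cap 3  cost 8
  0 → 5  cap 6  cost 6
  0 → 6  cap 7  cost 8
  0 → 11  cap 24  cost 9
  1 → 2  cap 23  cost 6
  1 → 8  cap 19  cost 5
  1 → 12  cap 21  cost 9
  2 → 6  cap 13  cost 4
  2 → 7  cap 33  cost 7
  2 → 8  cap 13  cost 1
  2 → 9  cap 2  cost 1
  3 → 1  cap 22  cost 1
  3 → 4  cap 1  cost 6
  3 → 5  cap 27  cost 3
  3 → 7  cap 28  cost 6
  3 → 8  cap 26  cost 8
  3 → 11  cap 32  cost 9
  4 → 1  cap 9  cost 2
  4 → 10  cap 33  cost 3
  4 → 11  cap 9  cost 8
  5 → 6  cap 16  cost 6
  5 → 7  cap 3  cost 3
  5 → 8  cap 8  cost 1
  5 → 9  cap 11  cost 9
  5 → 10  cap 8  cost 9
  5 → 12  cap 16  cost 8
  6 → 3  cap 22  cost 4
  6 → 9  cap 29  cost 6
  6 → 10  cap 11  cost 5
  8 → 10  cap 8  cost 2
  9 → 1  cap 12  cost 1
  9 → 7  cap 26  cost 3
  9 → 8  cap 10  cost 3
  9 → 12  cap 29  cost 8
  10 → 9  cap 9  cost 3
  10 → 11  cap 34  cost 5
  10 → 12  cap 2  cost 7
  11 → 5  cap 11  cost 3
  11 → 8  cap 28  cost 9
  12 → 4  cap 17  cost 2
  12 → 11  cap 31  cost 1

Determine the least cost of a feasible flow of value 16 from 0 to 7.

shortest-cost path #1: 0→5→7 push 3 @ unit cost 9 (adds 27)
shortest-cost path #2: 0→3→7 push 3 @ unit cost 14 (adds 42)
shortest-cost path #3: 0→5→8→10→9→7 push 3 @ unit cost 15 (adds 45)
shortest-cost path #4: 0→6→9→7 push 7 @ unit cost 17 (adds 119)
total cost = 233

Minimum cost for 16 units: 233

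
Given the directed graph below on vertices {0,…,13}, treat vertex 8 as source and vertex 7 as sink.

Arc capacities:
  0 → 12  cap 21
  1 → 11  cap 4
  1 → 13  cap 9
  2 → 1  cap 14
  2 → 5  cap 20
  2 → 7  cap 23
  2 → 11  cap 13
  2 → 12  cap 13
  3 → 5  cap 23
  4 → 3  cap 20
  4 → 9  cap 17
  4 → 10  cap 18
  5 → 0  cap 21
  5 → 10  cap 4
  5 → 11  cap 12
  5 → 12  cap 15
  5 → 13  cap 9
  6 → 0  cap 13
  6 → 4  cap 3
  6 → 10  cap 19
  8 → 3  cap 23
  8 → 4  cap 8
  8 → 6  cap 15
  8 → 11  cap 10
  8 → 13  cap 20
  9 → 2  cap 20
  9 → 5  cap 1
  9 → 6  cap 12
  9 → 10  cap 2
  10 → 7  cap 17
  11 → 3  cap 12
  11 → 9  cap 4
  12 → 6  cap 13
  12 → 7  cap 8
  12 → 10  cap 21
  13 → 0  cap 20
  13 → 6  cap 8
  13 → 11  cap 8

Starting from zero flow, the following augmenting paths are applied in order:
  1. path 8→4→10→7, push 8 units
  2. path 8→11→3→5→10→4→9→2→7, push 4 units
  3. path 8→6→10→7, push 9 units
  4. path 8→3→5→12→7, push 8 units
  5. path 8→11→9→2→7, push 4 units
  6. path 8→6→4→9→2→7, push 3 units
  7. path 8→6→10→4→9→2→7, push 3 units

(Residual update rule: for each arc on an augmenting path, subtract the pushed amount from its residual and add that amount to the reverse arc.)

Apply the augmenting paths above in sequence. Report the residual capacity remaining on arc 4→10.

Residual capacity of (4,10): 17

after path 1 (8→4→10→7, push 8): res(4,10)=10
after path 2 (8→11→3→5→10→4→9→2→7, push 4): res(4,10)=14
after path 3 (8→6→10→7, push 9): res(4,10)=14
after path 4 (8→3→5→12→7, push 8): res(4,10)=14
after path 5 (8→11→9→2→7, push 4): res(4,10)=14
after path 6 (8→6→4→9→2→7, push 3): res(4,10)=14
after path 7 (8→6→10→4→9→2→7, push 3): res(4,10)=17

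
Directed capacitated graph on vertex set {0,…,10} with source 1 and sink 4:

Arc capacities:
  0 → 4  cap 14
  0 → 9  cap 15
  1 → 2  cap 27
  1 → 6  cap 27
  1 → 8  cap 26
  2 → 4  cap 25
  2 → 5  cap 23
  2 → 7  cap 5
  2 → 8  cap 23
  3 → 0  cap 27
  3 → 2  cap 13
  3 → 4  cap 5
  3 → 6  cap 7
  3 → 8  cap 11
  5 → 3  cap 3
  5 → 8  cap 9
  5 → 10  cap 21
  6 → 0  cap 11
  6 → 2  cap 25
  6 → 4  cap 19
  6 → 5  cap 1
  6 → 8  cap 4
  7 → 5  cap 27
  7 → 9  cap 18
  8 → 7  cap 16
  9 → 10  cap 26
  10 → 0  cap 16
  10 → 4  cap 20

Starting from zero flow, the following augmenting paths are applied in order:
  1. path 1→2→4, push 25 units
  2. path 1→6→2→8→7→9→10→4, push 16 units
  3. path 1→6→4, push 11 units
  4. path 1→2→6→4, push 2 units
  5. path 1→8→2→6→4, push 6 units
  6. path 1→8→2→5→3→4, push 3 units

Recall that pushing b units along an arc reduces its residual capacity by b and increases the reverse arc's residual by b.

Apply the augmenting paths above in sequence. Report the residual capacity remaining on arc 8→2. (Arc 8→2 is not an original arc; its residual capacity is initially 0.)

Residual capacity of (8,2): 7

after path 1 (1→2→4, push 25): res(8,2)=0
after path 2 (1→6→2→8→7→9→10→4, push 16): res(8,2)=16
after path 3 (1→6→4, push 11): res(8,2)=16
after path 4 (1→2→6→4, push 2): res(8,2)=16
after path 5 (1→8→2→6→4, push 6): res(8,2)=10
after path 6 (1→8→2→5→3→4, push 3): res(8,2)=7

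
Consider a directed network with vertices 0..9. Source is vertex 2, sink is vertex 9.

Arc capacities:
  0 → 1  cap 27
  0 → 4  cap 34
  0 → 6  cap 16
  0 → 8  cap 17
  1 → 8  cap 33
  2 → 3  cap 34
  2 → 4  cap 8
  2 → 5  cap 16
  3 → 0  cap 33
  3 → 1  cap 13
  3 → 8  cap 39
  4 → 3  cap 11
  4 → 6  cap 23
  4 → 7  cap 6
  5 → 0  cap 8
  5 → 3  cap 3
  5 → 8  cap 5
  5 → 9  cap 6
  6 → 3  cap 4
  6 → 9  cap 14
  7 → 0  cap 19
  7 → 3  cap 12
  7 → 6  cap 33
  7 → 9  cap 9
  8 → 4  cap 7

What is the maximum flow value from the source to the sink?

Maximum flow value: 26

augment #1: 2→5→9 bottleneck 6, total now 6
augment #2: 2→4→6→9 bottleneck 8, total now 14
augment #3: 2→3→0→6→9 bottleneck 6, total now 20
augment #4: 2→3→0→4→7→9 bottleneck 6, total now 26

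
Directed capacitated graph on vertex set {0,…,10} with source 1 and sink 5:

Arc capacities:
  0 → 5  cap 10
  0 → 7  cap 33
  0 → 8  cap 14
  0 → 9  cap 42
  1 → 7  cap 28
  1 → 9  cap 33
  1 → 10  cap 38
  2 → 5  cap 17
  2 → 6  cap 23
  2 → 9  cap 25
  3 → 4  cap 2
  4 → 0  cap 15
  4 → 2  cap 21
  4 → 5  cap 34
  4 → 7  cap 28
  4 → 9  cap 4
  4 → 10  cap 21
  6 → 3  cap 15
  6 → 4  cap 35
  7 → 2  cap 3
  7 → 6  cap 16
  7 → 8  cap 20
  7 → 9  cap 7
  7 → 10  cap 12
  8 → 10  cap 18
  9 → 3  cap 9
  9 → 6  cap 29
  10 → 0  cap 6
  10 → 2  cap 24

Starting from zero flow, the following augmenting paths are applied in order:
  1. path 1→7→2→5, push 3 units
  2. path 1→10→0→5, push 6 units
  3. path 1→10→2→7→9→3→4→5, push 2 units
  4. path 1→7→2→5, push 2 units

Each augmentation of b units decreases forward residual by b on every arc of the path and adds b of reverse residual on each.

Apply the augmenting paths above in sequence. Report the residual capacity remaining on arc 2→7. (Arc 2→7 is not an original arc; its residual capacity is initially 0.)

Residual capacity of (2,7): 3

after path 1 (1→7→2→5, push 3): res(2,7)=3
after path 2 (1→10→0→5, push 6): res(2,7)=3
after path 3 (1→10→2→7→9→3→4→5, push 2): res(2,7)=1
after path 4 (1→7→2→5, push 2): res(2,7)=3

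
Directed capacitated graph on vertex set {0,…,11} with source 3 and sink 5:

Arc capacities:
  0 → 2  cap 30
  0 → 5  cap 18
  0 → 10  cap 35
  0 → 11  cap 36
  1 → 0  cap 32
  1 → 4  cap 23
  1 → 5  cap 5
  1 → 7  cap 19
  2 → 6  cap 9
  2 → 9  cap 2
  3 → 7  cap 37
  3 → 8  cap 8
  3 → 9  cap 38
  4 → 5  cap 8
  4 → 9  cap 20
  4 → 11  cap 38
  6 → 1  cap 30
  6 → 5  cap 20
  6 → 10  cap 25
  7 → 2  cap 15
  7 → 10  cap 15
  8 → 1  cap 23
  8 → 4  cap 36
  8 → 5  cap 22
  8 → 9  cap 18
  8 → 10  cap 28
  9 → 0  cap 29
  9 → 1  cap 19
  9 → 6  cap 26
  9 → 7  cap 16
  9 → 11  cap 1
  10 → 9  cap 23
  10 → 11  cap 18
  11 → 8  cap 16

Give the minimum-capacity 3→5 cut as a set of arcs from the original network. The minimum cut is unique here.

Min-cut arcs: {(2,6), (2,9), (3,8), (3,9), (7,10)} (total capacity 72)

augment #1: 3→8→5 push 8
augment #2: 3→9→0→5 push 18
augment #3: 3→9→1→5 push 5
augment #4: 3→9→6→5 push 15
augment #5: 3→7→2→6→5 push 5
augment #6: 3→7→10→11→8→5 push 14
augment #7: 3→7→2→6→1→4→5 push 4
augment #8: 3→7→2→9→1→4→5 push 2
augment #9: 3→7→10→9→1→4→5 push 1
max flow = 72; residual-reachable set from 3 gives S-side
cut edges (S→T): {(2,6), (2,9), (3,8), (3,9), (7,10)} total cap 72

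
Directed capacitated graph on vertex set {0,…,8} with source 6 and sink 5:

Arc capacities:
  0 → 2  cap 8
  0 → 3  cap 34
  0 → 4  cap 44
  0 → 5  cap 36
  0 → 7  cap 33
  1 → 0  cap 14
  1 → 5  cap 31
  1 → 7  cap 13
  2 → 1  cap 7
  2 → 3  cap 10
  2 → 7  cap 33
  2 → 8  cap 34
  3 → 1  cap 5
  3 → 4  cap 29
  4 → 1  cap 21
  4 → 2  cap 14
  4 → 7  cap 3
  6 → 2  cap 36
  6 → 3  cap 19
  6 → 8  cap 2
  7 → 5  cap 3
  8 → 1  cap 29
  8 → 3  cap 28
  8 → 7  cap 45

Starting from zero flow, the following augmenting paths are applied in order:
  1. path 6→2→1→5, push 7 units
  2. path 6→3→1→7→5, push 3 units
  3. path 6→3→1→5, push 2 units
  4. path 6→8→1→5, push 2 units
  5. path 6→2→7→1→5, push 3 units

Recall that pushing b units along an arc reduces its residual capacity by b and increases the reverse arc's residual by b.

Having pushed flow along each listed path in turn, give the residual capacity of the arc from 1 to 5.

after path 1 (6→2→1→5, push 7): res(1,5)=24
after path 2 (6→3→1→7→5, push 3): res(1,5)=24
after path 3 (6→3→1→5, push 2): res(1,5)=22
after path 4 (6→8→1→5, push 2): res(1,5)=20
after path 5 (6→2→7→1→5, push 3): res(1,5)=17

Residual capacity of (1,5): 17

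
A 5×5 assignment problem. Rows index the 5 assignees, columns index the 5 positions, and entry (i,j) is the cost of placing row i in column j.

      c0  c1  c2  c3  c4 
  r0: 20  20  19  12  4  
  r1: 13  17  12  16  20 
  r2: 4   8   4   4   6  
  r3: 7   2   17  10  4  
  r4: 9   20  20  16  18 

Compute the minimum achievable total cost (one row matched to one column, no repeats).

Minimum assignment cost: 31

optimal assignment: row0→col4 (cost 4), row1→col2 (cost 12), row2→col3 (cost 4), row3→col1 (cost 2), row4→col0 (cost 9)
total = 4 + 12 + 4 + 2 + 9 = 31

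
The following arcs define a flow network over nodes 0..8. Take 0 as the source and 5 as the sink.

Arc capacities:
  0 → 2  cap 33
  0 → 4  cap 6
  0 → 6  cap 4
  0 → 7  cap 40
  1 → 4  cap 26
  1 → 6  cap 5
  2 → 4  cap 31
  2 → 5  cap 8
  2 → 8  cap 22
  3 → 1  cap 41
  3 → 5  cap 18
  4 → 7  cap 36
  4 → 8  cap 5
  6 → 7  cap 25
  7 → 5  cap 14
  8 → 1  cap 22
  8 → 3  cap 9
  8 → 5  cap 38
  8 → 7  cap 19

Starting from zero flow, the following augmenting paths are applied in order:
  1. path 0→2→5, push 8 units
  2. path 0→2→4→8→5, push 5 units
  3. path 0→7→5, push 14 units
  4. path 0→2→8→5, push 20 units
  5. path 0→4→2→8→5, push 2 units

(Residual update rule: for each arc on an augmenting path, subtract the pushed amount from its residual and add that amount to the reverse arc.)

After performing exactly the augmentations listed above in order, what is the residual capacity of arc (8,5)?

Residual capacity of (8,5): 11

after path 1 (0→2→5, push 8): res(8,5)=38
after path 2 (0→2→4→8→5, push 5): res(8,5)=33
after path 3 (0→7→5, push 14): res(8,5)=33
after path 4 (0→2→8→5, push 20): res(8,5)=13
after path 5 (0→4→2→8→5, push 2): res(8,5)=11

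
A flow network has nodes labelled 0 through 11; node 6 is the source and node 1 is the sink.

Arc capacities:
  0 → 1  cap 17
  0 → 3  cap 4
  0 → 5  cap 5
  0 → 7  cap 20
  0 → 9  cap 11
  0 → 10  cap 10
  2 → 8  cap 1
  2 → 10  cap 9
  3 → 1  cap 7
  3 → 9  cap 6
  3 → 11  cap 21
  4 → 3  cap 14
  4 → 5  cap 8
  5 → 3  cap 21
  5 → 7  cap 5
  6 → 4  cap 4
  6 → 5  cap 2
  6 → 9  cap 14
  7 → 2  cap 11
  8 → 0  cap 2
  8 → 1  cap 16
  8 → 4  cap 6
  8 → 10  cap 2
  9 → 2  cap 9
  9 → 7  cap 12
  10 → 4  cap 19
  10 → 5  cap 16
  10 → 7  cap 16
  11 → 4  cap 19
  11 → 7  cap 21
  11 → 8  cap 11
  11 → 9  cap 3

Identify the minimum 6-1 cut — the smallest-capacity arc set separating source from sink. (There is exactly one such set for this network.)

Min-cut arcs: {(2,8), (2,10), (6,4), (6,5)} (total capacity 16)

augment #1: 6→4→3→1 push 4
augment #2: 6→5→3→1 push 2
augment #3: 6→9→2→8→1 push 1
augment #4: 6→9→2→10→4→3→1 push 1
augment #5: 6→9→2→10→4→3→11→8→1 push 7
augment #6: 6→9→7→2→10→4→3→11→8→1 push 1
max flow = 16; residual-reachable set from 6 gives S-side
cut edges (S→T): {(2,8), (2,10), (6,4), (6,5)} total cap 16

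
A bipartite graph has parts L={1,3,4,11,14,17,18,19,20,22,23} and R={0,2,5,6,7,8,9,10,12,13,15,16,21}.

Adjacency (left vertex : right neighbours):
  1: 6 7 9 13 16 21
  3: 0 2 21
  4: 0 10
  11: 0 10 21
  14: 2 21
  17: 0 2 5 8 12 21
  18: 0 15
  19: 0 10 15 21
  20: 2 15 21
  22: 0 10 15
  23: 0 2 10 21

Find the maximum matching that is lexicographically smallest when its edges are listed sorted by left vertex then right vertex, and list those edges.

Lex-smallest maximum matching: {(1,6), (3,0), (4,10), (11,21), (14,2), (17,5), (18,15)}

|M| = 7 (so the lex-smallest maximum matching has 7 edges)
process left vertices in ascending order; for each, take the smallest-labelled available neighbour that still permits 7 edges overall, or leave it unmatched if none does
lex-smallest matching: {1-6, 3-0, 4-10, 11-21, 14-2, 17-5, 18-15}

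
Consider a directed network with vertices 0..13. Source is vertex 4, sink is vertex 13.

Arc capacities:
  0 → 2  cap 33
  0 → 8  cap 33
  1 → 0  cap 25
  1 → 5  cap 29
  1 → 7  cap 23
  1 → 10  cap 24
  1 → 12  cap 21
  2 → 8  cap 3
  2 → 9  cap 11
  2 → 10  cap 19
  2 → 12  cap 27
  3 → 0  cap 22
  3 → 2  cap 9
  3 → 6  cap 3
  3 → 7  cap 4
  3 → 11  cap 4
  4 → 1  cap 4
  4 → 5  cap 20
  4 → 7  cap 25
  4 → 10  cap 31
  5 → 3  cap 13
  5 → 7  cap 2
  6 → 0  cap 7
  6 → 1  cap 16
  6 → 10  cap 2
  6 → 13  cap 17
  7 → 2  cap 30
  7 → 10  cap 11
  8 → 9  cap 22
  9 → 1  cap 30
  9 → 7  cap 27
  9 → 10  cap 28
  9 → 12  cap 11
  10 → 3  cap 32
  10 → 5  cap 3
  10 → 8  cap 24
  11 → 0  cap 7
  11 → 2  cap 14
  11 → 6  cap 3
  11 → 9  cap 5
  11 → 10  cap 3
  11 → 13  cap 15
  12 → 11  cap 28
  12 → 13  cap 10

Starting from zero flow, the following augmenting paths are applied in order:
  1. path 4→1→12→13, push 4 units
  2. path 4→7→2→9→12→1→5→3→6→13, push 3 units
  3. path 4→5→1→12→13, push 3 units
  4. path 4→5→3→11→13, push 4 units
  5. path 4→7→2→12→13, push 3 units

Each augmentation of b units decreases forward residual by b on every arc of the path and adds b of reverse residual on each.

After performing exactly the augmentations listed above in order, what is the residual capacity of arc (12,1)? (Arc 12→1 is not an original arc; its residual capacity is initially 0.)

after path 1 (4→1→12→13, push 4): res(12,1)=4
after path 2 (4→7→2→9→12→1→5→3→6→13, push 3): res(12,1)=1
after path 3 (4→5→1→12→13, push 3): res(12,1)=4
after path 4 (4→5→3→11→13, push 4): res(12,1)=4
after path 5 (4→7→2→12→13, push 3): res(12,1)=4

Residual capacity of (12,1): 4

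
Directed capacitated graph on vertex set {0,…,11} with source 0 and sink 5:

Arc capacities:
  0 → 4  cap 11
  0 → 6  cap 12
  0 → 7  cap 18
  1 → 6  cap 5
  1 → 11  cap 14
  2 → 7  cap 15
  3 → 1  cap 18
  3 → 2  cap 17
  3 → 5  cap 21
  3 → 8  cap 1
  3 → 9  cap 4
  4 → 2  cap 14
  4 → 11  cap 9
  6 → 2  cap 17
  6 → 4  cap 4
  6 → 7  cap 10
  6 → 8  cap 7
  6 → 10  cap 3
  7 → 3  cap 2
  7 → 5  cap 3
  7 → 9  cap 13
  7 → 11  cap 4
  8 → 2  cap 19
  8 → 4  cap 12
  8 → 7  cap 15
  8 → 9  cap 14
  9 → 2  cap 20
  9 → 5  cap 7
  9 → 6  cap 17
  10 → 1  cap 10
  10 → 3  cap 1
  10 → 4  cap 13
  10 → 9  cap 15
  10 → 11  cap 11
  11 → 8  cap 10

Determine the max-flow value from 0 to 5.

Maximum flow value: 13

augment #1: 0→7→5 bottleneck 3, total now 3
augment #2: 0→7→3→5 bottleneck 2, total now 5
augment #3: 0→7→9→5 bottleneck 7, total now 12
augment #4: 0→6→10→3→5 bottleneck 1, total now 13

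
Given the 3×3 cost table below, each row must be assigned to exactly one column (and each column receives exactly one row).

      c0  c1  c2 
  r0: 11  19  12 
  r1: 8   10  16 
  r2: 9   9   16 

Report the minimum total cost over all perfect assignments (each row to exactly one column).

Minimum assignment cost: 29

optimal assignment: row0→col2 (cost 12), row1→col0 (cost 8), row2→col1 (cost 9)
total = 12 + 8 + 9 = 29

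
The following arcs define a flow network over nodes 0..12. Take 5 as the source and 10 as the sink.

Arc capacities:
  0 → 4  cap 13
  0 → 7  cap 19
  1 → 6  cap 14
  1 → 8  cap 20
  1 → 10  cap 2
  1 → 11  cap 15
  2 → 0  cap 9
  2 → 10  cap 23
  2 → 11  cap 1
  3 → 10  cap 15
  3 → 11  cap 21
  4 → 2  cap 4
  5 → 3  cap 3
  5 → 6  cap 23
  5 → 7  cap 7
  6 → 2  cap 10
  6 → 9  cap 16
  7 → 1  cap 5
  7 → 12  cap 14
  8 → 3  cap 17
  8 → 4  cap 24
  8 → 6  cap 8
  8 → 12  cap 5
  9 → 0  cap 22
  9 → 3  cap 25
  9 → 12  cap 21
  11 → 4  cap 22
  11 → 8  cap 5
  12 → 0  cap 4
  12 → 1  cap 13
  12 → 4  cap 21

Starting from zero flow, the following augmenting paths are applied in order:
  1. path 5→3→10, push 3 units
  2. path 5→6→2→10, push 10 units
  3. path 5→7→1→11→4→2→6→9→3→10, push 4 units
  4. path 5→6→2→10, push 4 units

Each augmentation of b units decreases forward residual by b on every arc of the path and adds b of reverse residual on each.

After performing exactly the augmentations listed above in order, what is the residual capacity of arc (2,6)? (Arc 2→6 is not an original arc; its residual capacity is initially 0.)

after path 1 (5→3→10, push 3): res(2,6)=0
after path 2 (5→6→2→10, push 10): res(2,6)=10
after path 3 (5→7→1→11→4→2→6→9→3→10, push 4): res(2,6)=6
after path 4 (5→6→2→10, push 4): res(2,6)=10

Residual capacity of (2,6): 10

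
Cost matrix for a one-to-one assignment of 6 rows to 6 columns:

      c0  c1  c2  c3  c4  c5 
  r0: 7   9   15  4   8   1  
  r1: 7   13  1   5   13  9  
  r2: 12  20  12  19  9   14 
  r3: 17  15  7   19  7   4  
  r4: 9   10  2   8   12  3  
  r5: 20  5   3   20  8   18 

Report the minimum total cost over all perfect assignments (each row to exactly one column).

optimal assignment: row0→col3 (cost 4), row1→col0 (cost 7), row2→col4 (cost 9), row3→col5 (cost 4), row4→col2 (cost 2), row5→col1 (cost 5)
total = 4 + 7 + 9 + 4 + 2 + 5 = 31

Minimum assignment cost: 31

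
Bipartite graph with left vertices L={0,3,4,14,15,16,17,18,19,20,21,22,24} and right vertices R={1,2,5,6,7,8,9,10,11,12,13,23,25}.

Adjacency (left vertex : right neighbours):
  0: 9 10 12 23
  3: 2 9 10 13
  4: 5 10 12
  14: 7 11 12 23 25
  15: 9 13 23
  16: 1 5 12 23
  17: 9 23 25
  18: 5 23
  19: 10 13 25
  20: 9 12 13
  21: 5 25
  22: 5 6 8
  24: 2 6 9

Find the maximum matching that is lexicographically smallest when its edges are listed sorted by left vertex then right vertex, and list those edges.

Lex-smallest maximum matching: {(0,9), (3,2), (4,5), (14,7), (15,13), (16,1), (17,23), (19,10), (20,12), (21,25), (22,8), (24,6)}

|M| = 12 (so the lex-smallest maximum matching has 12 edges)
process left vertices in ascending order; for each, take the smallest-labelled available neighbour that still permits 12 edges overall, or leave it unmatched if none does
lex-smallest matching: {0-9, 3-2, 4-5, 14-7, 15-13, 16-1, 17-23, 19-10, 20-12, 21-25, 22-8, 24-6}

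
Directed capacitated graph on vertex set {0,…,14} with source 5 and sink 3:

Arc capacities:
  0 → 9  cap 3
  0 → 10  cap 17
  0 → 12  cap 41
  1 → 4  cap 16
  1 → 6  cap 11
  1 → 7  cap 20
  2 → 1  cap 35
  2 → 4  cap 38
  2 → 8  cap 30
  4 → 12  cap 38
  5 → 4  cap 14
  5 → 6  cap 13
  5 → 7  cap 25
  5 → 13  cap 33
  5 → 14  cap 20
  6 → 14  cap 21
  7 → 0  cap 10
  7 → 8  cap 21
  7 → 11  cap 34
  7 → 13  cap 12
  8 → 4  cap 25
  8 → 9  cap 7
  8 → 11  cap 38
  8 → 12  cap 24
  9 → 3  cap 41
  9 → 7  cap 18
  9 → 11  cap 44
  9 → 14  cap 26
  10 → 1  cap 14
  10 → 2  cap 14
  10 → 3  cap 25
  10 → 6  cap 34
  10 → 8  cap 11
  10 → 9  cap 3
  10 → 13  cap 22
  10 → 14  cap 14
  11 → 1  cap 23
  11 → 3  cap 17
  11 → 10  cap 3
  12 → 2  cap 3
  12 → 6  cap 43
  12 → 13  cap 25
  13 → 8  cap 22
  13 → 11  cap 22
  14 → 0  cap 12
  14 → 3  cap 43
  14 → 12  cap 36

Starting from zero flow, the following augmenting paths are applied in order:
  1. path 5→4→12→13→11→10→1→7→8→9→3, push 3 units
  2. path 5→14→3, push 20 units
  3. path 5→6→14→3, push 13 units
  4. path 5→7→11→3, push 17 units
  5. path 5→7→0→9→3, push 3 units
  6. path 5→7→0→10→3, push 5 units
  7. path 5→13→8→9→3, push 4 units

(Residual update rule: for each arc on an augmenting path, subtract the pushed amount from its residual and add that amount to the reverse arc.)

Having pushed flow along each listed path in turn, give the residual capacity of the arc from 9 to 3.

after path 1 (5→4→12→13→11→10→1→7→8→9→3, push 3): res(9,3)=38
after path 2 (5→14→3, push 20): res(9,3)=38
after path 3 (5→6→14→3, push 13): res(9,3)=38
after path 4 (5→7→11→3, push 17): res(9,3)=38
after path 5 (5→7→0→9→3, push 3): res(9,3)=35
after path 6 (5→7→0→10→3, push 5): res(9,3)=35
after path 7 (5→13→8→9→3, push 4): res(9,3)=31

Residual capacity of (9,3): 31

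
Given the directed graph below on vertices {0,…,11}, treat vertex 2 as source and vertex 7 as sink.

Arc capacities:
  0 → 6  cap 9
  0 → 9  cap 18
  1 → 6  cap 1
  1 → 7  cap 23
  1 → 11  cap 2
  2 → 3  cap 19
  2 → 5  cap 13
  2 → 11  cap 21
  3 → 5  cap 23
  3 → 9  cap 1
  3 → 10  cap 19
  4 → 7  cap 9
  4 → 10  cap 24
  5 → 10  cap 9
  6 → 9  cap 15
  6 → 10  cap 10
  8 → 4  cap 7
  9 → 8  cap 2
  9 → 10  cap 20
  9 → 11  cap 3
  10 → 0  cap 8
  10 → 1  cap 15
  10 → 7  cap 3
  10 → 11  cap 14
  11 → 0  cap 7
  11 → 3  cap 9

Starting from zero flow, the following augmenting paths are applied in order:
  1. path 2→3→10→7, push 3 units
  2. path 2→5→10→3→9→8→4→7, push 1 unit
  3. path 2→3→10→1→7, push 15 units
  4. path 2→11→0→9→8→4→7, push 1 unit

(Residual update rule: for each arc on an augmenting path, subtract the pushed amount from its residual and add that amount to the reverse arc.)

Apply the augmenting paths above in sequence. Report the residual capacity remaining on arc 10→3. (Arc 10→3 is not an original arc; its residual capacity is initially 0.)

Residual capacity of (10,3): 17

after path 1 (2→3→10→7, push 3): res(10,3)=3
after path 2 (2→5→10→3→9→8→4→7, push 1): res(10,3)=2
after path 3 (2→3→10→1→7, push 15): res(10,3)=17
after path 4 (2→11→0→9→8→4→7, push 1): res(10,3)=17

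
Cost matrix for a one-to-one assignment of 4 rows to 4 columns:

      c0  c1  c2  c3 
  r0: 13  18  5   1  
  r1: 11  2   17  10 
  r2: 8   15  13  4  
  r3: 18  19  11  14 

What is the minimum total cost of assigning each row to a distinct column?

Minimum assignment cost: 22

optimal assignment: row0→col3 (cost 1), row1→col1 (cost 2), row2→col0 (cost 8), row3→col2 (cost 11)
total = 1 + 2 + 8 + 11 = 22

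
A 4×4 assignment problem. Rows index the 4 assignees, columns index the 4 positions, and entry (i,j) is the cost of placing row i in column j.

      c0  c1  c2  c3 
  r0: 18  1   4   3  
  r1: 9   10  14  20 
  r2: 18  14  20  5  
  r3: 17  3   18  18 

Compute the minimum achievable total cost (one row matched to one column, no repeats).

optimal assignment: row0→col2 (cost 4), row1→col0 (cost 9), row2→col3 (cost 5), row3→col1 (cost 3)
total = 4 + 9 + 5 + 3 = 21

Minimum assignment cost: 21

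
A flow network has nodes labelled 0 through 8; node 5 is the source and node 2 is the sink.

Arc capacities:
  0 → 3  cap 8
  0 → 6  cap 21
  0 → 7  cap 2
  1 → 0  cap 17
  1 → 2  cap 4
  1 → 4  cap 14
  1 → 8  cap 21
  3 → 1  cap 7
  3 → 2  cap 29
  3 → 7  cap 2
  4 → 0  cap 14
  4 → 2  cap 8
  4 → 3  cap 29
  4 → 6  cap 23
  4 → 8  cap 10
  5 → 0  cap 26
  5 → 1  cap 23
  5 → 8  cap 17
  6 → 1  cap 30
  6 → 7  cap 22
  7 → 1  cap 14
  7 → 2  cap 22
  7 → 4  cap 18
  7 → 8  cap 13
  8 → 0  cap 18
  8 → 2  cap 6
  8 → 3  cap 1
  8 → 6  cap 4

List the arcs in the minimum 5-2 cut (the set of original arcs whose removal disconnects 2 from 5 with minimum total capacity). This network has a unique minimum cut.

augment #1: 5→1→2 push 4
augment #2: 5→8→2 push 6
augment #3: 5→0→3→2 push 8
augment #4: 5→0→7→2 push 2
augment #5: 5→1→4→2 push 8
augment #6: 5→8→3→2 push 1
augment #7: 5→0→6→7→2 push 16
augment #8: 5→1→4→3→2 push 6
augment #9: 5→8→6→7→2 push 4
augment #10: 5→1→0→6→7→4→3→2 push 2
max flow = 57; residual-reachable set from 5 gives S-side
cut edges (S→T): {(0,3), (0,7), (1,2), (1,4), (6,7), (8,2), (8,3)} total cap 57

Min-cut arcs: {(0,3), (0,7), (1,2), (1,4), (6,7), (8,2), (8,3)} (total capacity 57)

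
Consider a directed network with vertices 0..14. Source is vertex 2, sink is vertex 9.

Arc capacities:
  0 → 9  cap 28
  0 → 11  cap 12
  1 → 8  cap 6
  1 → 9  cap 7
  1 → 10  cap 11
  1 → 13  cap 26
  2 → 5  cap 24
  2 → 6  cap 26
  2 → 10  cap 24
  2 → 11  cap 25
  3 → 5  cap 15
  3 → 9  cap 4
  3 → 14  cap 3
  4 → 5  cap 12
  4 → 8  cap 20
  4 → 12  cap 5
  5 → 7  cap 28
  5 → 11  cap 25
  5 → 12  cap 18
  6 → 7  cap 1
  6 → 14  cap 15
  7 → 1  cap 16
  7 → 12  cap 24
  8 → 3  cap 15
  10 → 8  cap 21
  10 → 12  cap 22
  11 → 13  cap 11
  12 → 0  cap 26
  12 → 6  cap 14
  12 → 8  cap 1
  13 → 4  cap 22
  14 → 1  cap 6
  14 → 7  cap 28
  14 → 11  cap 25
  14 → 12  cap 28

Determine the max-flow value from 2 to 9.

augment #1: 2→5→7→1→9 bottleneck 7, total now 7
augment #2: 2→5→12→0→9 bottleneck 17, total now 24
augment #3: 2→10→8→3→9 bottleneck 4, total now 28
augment #4: 2→10→12→0→9 bottleneck 9, total now 37

Maximum flow value: 37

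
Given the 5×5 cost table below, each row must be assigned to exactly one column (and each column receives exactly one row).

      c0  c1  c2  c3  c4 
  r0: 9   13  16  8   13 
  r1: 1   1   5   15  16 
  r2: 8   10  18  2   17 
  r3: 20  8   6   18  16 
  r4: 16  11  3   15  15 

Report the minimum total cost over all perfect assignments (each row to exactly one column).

optimal assignment: row0→col4 (cost 13), row1→col0 (cost 1), row2→col3 (cost 2), row3→col1 (cost 8), row4→col2 (cost 3)
total = 13 + 1 + 2 + 8 + 3 = 27

Minimum assignment cost: 27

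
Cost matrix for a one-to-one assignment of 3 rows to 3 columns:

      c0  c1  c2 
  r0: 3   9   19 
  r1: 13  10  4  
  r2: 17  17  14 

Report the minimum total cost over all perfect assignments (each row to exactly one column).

optimal assignment: row0→col0 (cost 3), row1→col2 (cost 4), row2→col1 (cost 17)
total = 3 + 4 + 17 = 24

Minimum assignment cost: 24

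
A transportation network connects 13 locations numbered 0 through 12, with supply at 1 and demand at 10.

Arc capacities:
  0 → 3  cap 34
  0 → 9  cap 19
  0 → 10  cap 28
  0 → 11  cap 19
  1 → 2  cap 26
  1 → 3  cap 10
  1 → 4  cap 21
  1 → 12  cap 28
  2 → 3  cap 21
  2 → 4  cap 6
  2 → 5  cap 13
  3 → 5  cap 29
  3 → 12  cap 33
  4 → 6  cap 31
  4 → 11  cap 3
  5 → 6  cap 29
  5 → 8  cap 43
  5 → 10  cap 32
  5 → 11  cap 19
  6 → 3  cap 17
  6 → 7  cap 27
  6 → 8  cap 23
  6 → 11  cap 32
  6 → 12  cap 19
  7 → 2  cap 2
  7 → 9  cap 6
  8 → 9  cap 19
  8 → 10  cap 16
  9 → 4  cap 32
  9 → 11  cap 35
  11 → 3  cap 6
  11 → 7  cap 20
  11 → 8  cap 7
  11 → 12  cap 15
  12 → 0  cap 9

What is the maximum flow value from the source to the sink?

augment #1: 1→2→5→10 bottleneck 13, total now 13
augment #2: 1→3→5→10 bottleneck 10, total now 23
augment #3: 1→12→0→10 bottleneck 9, total now 32
augment #4: 1→2→3→5→10 bottleneck 9, total now 41
augment #5: 1→4→6→8→10 bottleneck 16, total now 57

Maximum flow value: 57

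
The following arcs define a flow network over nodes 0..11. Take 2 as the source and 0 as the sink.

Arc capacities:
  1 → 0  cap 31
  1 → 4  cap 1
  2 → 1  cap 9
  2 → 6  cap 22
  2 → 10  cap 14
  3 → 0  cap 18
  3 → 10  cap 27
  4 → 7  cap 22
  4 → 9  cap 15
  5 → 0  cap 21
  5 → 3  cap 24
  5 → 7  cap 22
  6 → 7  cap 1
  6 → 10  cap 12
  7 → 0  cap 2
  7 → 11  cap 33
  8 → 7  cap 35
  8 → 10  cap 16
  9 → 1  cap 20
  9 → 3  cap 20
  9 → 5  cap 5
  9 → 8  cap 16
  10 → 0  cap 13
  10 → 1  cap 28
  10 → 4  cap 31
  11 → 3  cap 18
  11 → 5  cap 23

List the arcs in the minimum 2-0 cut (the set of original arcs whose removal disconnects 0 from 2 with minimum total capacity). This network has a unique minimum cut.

Min-cut arcs: {(2,1), (2,10), (6,7), (6,10)} (total capacity 36)

augment #1: 2→1→0 push 9
augment #2: 2→10→0 push 13
augment #3: 2→6→7→0 push 1
augment #4: 2→10→1→0 push 1
augment #5: 2→6→10→1→0 push 12
max flow = 36; residual-reachable set from 2 gives S-side
cut edges (S→T): {(2,1), (2,10), (6,7), (6,10)} total cap 36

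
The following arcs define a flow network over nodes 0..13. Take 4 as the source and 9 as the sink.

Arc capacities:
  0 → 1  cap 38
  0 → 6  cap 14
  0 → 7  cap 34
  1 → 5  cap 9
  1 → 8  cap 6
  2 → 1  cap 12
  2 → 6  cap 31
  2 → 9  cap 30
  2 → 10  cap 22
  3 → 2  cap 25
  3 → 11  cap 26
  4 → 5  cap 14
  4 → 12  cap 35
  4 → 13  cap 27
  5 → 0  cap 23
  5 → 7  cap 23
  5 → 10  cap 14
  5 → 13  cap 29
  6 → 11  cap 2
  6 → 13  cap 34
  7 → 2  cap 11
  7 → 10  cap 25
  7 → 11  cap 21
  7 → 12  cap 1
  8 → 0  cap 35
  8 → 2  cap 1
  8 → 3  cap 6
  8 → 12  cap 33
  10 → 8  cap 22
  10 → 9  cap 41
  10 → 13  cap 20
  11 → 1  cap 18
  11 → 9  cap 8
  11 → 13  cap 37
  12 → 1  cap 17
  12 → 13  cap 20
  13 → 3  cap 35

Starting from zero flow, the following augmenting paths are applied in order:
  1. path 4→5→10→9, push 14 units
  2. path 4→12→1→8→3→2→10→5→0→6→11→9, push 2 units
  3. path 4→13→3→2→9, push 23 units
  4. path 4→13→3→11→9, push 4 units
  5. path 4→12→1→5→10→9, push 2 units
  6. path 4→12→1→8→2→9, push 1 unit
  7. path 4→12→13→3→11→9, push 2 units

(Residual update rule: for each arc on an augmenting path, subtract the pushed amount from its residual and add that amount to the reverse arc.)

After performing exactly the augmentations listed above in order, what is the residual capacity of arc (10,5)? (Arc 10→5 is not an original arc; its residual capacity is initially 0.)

after path 1 (4→5→10→9, push 14): res(10,5)=14
after path 2 (4→12→1→8→3→2→10→5→0→6→11→9, push 2): res(10,5)=12
after path 3 (4→13→3→2→9, push 23): res(10,5)=12
after path 4 (4→13→3→11→9, push 4): res(10,5)=12
after path 5 (4→12→1→5→10→9, push 2): res(10,5)=14
after path 6 (4→12→1→8→2→9, push 1): res(10,5)=14
after path 7 (4→12→13→3→11→9, push 2): res(10,5)=14

Residual capacity of (10,5): 14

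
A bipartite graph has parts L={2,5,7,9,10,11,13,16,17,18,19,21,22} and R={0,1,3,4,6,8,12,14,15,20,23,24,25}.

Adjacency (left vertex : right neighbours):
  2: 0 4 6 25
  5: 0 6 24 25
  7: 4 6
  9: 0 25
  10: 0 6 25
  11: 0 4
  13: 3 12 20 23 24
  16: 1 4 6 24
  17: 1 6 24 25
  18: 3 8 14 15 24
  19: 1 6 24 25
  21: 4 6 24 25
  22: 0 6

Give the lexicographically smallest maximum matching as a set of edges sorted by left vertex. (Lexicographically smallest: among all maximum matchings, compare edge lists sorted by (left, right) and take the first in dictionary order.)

Lex-smallest maximum matching: {(2,0), (5,6), (7,4), (9,25), (13,3), (16,1), (17,24), (18,8)}

|M| = 8 (so the lex-smallest maximum matching has 8 edges)
process left vertices in ascending order; for each, take the smallest-labelled available neighbour that still permits 8 edges overall, or leave it unmatched if none does
lex-smallest matching: {2-0, 5-6, 7-4, 9-25, 13-3, 16-1, 17-24, 18-8}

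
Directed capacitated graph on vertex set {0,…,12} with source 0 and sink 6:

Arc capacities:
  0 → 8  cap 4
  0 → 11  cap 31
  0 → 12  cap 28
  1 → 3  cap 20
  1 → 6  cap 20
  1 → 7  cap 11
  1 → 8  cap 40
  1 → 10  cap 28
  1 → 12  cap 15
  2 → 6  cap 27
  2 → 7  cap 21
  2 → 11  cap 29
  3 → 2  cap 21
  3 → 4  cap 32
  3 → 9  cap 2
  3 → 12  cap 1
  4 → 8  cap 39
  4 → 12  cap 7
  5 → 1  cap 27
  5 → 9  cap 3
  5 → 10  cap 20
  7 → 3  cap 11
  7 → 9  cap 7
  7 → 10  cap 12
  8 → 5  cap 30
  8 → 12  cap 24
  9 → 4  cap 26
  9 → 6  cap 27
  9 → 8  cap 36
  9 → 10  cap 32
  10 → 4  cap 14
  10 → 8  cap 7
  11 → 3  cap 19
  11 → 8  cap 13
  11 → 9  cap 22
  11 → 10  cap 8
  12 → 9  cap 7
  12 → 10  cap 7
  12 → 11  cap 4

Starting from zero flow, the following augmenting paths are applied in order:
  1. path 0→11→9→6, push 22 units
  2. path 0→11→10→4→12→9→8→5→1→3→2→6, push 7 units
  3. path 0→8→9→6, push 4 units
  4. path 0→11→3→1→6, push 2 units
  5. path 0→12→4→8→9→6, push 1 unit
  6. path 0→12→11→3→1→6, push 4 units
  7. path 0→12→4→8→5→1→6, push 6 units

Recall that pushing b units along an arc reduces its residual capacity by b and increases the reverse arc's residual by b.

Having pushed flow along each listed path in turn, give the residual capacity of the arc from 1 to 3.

Residual capacity of (1,3): 19

after path 1 (0→11→9→6, push 22): res(1,3)=20
after path 2 (0→11→10→4→12→9→8→5→1→3→2→6, push 7): res(1,3)=13
after path 3 (0→8→9→6, push 4): res(1,3)=13
after path 4 (0→11→3→1→6, push 2): res(1,3)=15
after path 5 (0→12→4→8→9→6, push 1): res(1,3)=15
after path 6 (0→12→11→3→1→6, push 4): res(1,3)=19
after path 7 (0→12→4→8→5→1→6, push 6): res(1,3)=19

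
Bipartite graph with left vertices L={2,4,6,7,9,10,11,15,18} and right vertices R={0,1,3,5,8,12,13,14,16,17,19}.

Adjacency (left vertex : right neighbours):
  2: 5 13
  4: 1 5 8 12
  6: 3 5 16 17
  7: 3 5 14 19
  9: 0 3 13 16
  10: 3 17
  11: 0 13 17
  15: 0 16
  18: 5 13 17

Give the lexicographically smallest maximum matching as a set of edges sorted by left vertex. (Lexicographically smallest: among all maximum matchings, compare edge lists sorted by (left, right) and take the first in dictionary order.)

|M| = 8 (so the lex-smallest maximum matching has 8 edges)
process left vertices in ascending order; for each, take the smallest-labelled available neighbour that still permits 8 edges overall, or leave it unmatched if none does
lex-smallest matching: {2-5, 4-1, 6-3, 7-14, 9-0, 10-17, 11-13, 15-16}

Lex-smallest maximum matching: {(2,5), (4,1), (6,3), (7,14), (9,0), (10,17), (11,13), (15,16)}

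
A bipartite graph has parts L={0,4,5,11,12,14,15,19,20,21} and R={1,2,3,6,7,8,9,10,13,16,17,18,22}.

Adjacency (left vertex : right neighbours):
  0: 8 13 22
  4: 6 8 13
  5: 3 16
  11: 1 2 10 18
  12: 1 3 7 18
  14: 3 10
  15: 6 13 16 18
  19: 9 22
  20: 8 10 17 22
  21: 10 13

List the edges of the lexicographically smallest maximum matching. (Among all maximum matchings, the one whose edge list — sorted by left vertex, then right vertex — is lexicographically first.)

|M| = 10 (so the lex-smallest maximum matching has 10 edges)
process left vertices in ascending order; for each, take the smallest-labelled available neighbour that still permits 10 edges overall, or leave it unmatched if none does
lex-smallest matching: {0-8, 4-6, 5-3, 11-1, 12-7, 14-10, 15-16, 19-9, 20-17, 21-13}

Lex-smallest maximum matching: {(0,8), (4,6), (5,3), (11,1), (12,7), (14,10), (15,16), (19,9), (20,17), (21,13)}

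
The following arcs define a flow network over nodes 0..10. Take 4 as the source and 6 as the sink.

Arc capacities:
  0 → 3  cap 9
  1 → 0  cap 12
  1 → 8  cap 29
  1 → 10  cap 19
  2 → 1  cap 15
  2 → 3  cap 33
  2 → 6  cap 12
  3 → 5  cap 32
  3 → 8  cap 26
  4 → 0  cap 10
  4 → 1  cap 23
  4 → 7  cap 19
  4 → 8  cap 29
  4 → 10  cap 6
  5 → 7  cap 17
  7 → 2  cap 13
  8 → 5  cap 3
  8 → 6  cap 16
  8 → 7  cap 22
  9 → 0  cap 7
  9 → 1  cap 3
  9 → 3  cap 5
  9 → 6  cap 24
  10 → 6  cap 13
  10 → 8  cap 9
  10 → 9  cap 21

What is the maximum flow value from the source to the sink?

Maximum flow value: 53

augment #1: 4→8→6 bottleneck 16, total now 16
augment #2: 4→10→6 bottleneck 6, total now 22
augment #3: 4→1→10→6 bottleneck 7, total now 29
augment #4: 4→7→2→6 bottleneck 12, total now 41
augment #5: 4→1→10→9→6 bottleneck 12, total now 53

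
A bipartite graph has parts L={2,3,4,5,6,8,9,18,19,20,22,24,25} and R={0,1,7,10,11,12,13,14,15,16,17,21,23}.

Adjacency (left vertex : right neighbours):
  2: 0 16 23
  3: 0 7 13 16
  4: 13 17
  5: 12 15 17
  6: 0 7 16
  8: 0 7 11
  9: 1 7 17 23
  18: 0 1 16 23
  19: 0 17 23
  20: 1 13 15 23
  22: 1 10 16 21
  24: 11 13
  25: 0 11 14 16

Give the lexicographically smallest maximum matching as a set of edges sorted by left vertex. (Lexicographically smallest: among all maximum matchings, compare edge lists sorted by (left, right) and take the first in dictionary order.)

Lex-smallest maximum matching: {(2,0), (3,7), (4,13), (5,12), (6,16), (8,11), (9,1), (18,23), (19,17), (20,15), (22,10), (25,14)}

|M| = 12 (so the lex-smallest maximum matching has 12 edges)
process left vertices in ascending order; for each, take the smallest-labelled available neighbour that still permits 12 edges overall, or leave it unmatched if none does
lex-smallest matching: {2-0, 3-7, 4-13, 5-12, 6-16, 8-11, 9-1, 18-23, 19-17, 20-15, 22-10, 25-14}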